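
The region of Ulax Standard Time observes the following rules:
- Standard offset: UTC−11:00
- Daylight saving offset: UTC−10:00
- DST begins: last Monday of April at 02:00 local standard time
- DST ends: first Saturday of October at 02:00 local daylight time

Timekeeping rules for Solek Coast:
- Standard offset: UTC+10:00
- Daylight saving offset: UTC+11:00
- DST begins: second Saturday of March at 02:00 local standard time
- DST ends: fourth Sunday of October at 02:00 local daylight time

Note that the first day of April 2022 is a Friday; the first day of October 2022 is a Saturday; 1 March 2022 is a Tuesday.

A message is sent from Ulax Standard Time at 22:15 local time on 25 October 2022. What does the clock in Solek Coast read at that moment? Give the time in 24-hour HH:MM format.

1 April 2022 is a Friday, so Mondays fall on 4, 11, 18, 25; the last is April 25.
1 October 2022 is a Saturday, so the first Saturday is October 1.
25 October 2022 does not fall between 25 April and 1 October, so daylight saving is not in effect and Ulax Standard Time is at UTC−11:00.
22:15 Ulax Standard Time + 11h = 09:15 UTC (rolling into the next day, 26 October 2022).
1 March 2022 is a Tuesday, so the first Saturday is March 5 and the second is March 12.
1 October 2022 is a Saturday, so the first Sunday is October 2 and the fourth is October 23.
At the standard offset (UTC+10:00), 09:15 UTC + 10h = 19:15 Solek Coast standard time.
Daylight saving runs 12 March – 23 October; the standard-time date in Solek Coast, 26 October 2022, is outside that window, so Solek Coast is on standard time at UTC+10:00.
09:15 UTC + 10h = 19:15 Solek Coast.

19:15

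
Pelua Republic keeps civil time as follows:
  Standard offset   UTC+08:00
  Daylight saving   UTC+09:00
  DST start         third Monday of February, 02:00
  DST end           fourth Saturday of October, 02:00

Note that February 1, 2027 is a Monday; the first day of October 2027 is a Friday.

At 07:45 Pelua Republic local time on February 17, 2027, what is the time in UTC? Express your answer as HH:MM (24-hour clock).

1 February 2027 is a Monday, so the first Monday is February 1 and the third is February 15.
1 October 2027 is a Friday, so the first Saturday is October 2 and the fourth is October 23.
February 17, 2027 lies within the daylight-saving period (15 February – 23 October), so Pelua Republic is on daylight time, UTC+09:00.
07:45 local − 9h = 22:45 UTC (rolling into the previous day, 16 February 2027).

22:45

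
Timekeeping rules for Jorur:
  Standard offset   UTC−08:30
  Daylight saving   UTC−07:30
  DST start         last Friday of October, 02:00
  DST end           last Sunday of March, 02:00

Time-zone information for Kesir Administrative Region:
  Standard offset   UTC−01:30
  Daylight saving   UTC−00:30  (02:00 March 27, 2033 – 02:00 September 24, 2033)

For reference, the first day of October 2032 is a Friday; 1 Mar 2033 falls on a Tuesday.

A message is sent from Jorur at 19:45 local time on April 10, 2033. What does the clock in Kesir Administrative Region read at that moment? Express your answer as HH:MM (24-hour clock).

1 October 2032 is a Friday, so Fridays fall on 1, 8, 15, 22, 29; the last is October 29.
1 March 2033 is a Tuesday, so Sundays fall on 6, 13, 20, 27; the last is March 27.
Daylight saving runs 29 October 2032 – 27 March 2033; April 10, 2033 is outside that window, so Jorur is on standard time at UTC−08:30.
19:45 Jorur + 8h30m = 04:15 UTC (rolling into the next day, 11 April 2033).
At the standard offset (UTC−01:30), 04:15 UTC − 1h30m = 02:45 Kesir Administrative Region standard time.
The standard-time date in Kesir Administrative Region, April 11, 2033, falls between 27 March and 24 September, so daylight saving is in effect and Kesir Administrative Region is at UTC−00:30.
04:15 UTC − 0h30m = 03:45 Kesir Administrative Region.

03:45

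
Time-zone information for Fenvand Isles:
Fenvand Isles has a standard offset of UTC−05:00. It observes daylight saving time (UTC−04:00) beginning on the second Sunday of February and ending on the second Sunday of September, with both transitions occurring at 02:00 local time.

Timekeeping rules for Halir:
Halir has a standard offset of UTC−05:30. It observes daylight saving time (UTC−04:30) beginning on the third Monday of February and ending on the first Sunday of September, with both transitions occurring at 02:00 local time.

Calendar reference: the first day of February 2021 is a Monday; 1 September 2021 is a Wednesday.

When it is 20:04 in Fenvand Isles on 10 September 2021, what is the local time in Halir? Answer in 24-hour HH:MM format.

18:34

1 February 2021 is a Monday, so the first Sunday is February 7 and the second is February 14.
1 September 2021 is a Wednesday, so the first Sunday is September 5 and the second is September 12.
Daylight saving runs 14 February – 12 September; 10 September 2021 is inside that window, so Fenvand Isles is at UTC−04:00.
20:04 Fenvand Isles + 4h = 00:04 UTC (rolling into the next day, 11 September 2021).
1 February 2021 is a Monday, so the first Monday is February 1 and the third is February 15.
1 September 2021 is a Wednesday, so the first Sunday is September 5.
At the standard offset (UTC−05:30), 00:04 UTC − 5h30m = 18:34 Halir standard time (rolling into the previous day, 10 September 2021).
Daylight saving runs 15 February – 5 September; the standard-time date in Halir, 10 September 2021, is outside that window, so Halir is on standard time at UTC−05:30.
00:04 UTC − 5h30m = 18:34 Halir (rolling into the previous day, 10 September 2021).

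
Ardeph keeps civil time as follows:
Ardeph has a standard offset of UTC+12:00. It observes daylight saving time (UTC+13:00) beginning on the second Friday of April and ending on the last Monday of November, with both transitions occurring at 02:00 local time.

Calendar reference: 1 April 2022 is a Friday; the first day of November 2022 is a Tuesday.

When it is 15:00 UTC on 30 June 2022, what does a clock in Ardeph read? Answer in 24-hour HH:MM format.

1 April 2022 is a Friday, so the first Friday is April 1 and the second is April 8.
1 November 2022 is a Tuesday, so Mondays fall on 7, 14, 21, 28; the last is November 28.
At the standard offset (UTC+12:00), 15:00 UTC + 12h = 03:00 Ardeph standard time (rolling into the next day, 1 July 2022).
Daylight saving runs 8 April – 28 November; the standard-time date in Ardeph, 1 July 2022, is inside that window, so Ardeph is at UTC+13:00.
15:00 UTC + 13h = 04:00 local (rolling into the next day, 1 July 2022).

04:00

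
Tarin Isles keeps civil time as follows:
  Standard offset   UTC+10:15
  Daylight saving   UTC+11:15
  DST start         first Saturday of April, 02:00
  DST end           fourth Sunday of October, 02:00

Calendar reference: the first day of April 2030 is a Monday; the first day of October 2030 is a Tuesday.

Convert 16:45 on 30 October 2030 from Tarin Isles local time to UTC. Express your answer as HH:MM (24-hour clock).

06:30

1 April 2030 is a Monday, so the first Saturday is April 6.
1 October 2030 is a Tuesday, so the first Sunday is October 6 and the fourth is October 27.
30 October 2030 is outside the daylight-saving period (6 April – 27 October), so Tarin Isles is on standard time, UTC+10:15.
16:45 local − 10h15m = 06:30 UTC.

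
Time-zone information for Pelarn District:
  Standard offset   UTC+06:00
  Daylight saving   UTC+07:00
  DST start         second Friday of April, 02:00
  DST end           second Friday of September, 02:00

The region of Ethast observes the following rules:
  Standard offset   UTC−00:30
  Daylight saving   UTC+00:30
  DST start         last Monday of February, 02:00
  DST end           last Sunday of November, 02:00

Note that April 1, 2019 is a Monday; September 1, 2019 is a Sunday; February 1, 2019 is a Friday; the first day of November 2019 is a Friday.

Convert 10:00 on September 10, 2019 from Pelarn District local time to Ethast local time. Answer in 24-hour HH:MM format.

1 April 2019 is a Monday, so the first Friday is April 5 and the second is April 12.
1 September 2019 is a Sunday, so the first Friday is September 6 and the second is September 13.
September 10, 2019 falls between 12 April and 13 September, so daylight saving is in effect and Pelarn District is at UTC+07:00.
10:00 Pelarn District − 7h = 03:00 UTC.
1 February 2019 is a Friday, so Mondays fall on 4, 11, 18, 25; the last is February 25.
1 November 2019 is a Friday, so Sundays fall on 3, 10, 17, 24; the last is November 24.
At the standard offset (UTC−00:30), 03:00 UTC − 0h30m = 02:30 Ethast standard time.
Daylight saving runs 25 February – 24 November; the standard-time date in Ethast, September 10, 2019, is inside that window, so Ethast is at UTC+00:30.
03:00 UTC + 0h30m = 03:30 Ethast.

03:30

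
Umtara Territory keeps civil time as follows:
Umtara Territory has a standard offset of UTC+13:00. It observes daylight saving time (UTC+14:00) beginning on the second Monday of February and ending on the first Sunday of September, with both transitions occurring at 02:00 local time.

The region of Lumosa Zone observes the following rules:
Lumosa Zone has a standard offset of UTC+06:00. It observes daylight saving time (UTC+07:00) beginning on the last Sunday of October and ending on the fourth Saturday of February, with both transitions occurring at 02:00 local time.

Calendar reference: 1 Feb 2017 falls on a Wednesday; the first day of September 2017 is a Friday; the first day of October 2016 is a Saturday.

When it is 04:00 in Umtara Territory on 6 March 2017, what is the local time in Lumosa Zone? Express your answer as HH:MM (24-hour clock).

1 February 2017 is a Wednesday, so the first Monday is February 6 and the second is February 13.
1 September 2017 is a Friday, so the first Sunday is September 3.
Daylight saving runs 13 February – 3 September; 6 March 2017 is inside that window, so Umtara Territory is at UTC+14:00.
04:00 Umtara Territory − 14h = 14:00 UTC (rolling into the previous day, 5 March 2017).
1 October 2016 is a Saturday, so Sundays fall on 2, 9, 16, 23, 30; the last is October 30.
1 February 2017 is a Wednesday, so the first Saturday is February 4 and the fourth is February 25.
At the standard offset (UTC+06:00), 14:00 UTC + 6h = 20:00 Lumosa Zone standard time.
The standard-time date in Lumosa Zone, 5 March 2017, is outside the daylight-saving period (30 October 2016 – 25 February 2017), so Lumosa Zone is on standard time, UTC+06:00.
14:00 UTC + 6h = 20:00 Lumosa Zone.

20:00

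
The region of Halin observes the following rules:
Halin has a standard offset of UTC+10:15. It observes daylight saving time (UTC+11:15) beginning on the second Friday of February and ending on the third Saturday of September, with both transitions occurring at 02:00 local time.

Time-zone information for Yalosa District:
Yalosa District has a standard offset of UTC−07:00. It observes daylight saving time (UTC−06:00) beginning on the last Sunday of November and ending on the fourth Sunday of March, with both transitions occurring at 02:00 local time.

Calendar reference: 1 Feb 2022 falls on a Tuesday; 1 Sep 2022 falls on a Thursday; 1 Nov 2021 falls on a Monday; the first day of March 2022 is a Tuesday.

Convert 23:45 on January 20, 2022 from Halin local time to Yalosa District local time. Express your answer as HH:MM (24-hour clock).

07:30

1 February 2022 is a Tuesday, so the first Friday is February 4 and the second is February 11.
1 September 2022 is a Thursday, so the first Saturday is September 3 and the third is September 17.
January 20, 2022 is outside the daylight-saving period (11 February – 17 September), so Halin is on standard time, UTC+10:15.
23:45 Halin − 10h15m = 13:30 UTC.
1 November 2021 is a Monday, so Sundays fall on 7, 14, 21, 28; the last is November 28.
1 March 2022 is a Tuesday, so the first Sunday is March 6 and the fourth is March 27.
At the standard offset (UTC−07:00), 13:30 UTC − 7h = 06:30 Yalosa District standard time.
Daylight saving runs 28 November 2021 – 27 March 2022; the standard-time date in Yalosa District, January 20, 2022, is inside that window, so Yalosa District is at UTC−06:00.
13:30 UTC − 6h = 07:30 Yalosa District.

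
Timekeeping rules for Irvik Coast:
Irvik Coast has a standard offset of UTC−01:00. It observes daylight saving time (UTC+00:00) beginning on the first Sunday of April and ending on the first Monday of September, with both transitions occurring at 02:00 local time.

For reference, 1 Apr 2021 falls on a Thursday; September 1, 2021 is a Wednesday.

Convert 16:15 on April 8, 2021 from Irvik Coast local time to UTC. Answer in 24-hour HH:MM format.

16:15

1 April 2021 is a Thursday, so the first Sunday is April 4.
1 September 2021 is a Wednesday, so the first Monday is September 6.
April 8, 2021 lies within the daylight-saving period (4 April – 6 September), so Irvik Coast is on daylight time, UTC+00:00.
16:15 local − 0h = 16:15 UTC.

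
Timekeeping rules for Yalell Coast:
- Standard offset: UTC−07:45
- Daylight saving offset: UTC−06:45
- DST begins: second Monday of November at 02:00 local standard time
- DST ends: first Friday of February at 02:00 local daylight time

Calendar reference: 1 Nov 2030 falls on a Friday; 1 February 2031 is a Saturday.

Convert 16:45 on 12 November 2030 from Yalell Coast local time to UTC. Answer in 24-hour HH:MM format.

23:30

1 November 2030 is a Friday, so the first Monday is November 4 and the second is November 11.
1 February 2031 is a Saturday, so the first Friday is February 7.
12 November 2030 lies within the daylight-saving period (11 November 2030 – 7 February 2031), so Yalell Coast is on daylight time, UTC−06:45.
16:45 local + 6h45m = 23:30 UTC.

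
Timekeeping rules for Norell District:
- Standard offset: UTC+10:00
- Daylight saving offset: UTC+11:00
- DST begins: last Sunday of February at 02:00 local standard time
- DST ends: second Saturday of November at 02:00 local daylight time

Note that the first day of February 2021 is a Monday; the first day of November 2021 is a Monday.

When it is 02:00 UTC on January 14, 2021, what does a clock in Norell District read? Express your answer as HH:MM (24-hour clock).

1 February 2021 is a Monday, so Sundays fall on 7, 14, 21, 28; the last is February 28.
1 November 2021 is a Monday, so the first Saturday is November 6 and the second is November 13.
At the standard offset (UTC+10:00), 02:00 UTC + 10h = 12:00 Norell District standard time.
The standard-time date in Norell District, January 14, 2021, is outside the daylight-saving period (28 February – 13 November), so Norell District is on standard time, UTC+10:00.
02:00 UTC + 10h = 12:00 local.

12:00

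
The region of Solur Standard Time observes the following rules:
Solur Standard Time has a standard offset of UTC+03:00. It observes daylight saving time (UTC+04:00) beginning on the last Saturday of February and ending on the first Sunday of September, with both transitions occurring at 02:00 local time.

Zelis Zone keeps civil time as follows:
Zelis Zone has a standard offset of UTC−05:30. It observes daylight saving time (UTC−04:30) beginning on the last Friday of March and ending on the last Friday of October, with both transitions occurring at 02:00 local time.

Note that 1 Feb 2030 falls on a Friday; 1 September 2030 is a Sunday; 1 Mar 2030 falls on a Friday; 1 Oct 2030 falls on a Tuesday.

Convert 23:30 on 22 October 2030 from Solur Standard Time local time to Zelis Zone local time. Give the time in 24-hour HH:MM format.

1 February 2030 is a Friday, so Saturdays fall on 2, 9, 16, 23; the last is February 23.
1 September 2030 is a Sunday, so the first Sunday is September 1.
Daylight saving runs 23 February – 1 September; 22 October 2030 is outside that window, so Solur Standard Time is on standard time at UTC+03:00.
23:30 Solur Standard Time − 3h = 20:30 UTC.
1 March 2030 is a Friday, so Fridays fall on 1, 8, 15, 22, 29; the last is March 29.
1 October 2030 is a Tuesday, so Fridays fall on 4, 11, 18, 25; the last is October 25.
At the standard offset (UTC−05:30), 20:30 UTC − 5h30m = 15:00 Zelis Zone standard time.
Daylight saving runs 29 March – 25 October; the standard-time date in Zelis Zone, 22 October 2030, is inside that window, so Zelis Zone is at UTC−04:30.
20:30 UTC − 4h30m = 16:00 Zelis Zone.

16:00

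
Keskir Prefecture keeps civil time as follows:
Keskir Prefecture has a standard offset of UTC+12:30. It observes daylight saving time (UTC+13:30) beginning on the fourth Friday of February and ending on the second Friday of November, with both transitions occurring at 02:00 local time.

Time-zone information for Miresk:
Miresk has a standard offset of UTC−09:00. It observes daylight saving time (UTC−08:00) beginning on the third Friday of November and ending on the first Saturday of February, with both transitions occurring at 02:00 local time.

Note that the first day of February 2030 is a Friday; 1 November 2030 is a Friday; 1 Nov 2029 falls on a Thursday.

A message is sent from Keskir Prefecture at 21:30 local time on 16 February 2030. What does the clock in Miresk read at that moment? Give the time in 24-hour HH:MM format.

00:00

1 February 2030 is a Friday, so the first Friday is February 1 and the fourth is February 22.
1 November 2030 is a Friday, so the first Friday is November 1 and the second is November 8.
Daylight saving runs 22 February – 8 November; 16 February 2030 is outside that window, so Keskir Prefecture is on standard time at UTC+12:30.
21:30 Keskir Prefecture − 12h30m = 09:00 UTC.
1 November 2029 is a Thursday, so the first Friday is November 2 and the third is November 16.
1 February 2030 is a Friday, so the first Saturday is February 2.
At the standard offset (UTC−09:00), 09:00 UTC − 9h = 00:00 Miresk standard time.
The standard-time date in Miresk, 16 February 2030, is outside the daylight-saving period (16 November 2029 – 2 February 2030), so Miresk is on standard time, UTC−09:00.
09:00 UTC − 9h = 00:00 Miresk.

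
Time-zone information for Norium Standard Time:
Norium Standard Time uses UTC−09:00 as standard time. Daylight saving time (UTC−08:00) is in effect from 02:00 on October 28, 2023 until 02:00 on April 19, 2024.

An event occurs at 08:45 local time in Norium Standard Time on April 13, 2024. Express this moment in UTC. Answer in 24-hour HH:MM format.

16:45

Daylight saving runs 28 October 2023 – 19 April 2024; April 13, 2024 is inside that window, so Norium Standard Time is at UTC−08:00.
08:45 local + 8h = 16:45 UTC.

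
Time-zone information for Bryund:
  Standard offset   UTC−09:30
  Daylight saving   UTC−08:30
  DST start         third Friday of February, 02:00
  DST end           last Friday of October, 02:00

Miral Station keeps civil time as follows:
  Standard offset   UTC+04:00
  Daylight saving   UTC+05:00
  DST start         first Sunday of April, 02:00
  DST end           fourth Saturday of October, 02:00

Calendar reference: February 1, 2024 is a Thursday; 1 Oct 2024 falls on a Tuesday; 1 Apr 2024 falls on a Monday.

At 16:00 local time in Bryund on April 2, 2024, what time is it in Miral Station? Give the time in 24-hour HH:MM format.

1 February 2024 is a Thursday, so the first Friday is February 2 and the third is February 16.
1 October 2024 is a Tuesday, so Fridays fall on 4, 11, 18, 25; the last is October 25.
Daylight saving runs 16 February – 25 October; April 2, 2024 is inside that window, so Bryund is at UTC−08:30.
16:00 Bryund + 8h30m = 00:30 UTC (rolling into the next day, 3 April 2024).
1 April 2024 is a Monday, so the first Sunday is April 7.
1 October 2024 is a Tuesday, so the first Saturday is October 5 and the fourth is October 26.
At the standard offset (UTC+04:00), 00:30 UTC + 4h = 04:30 Miral Station standard time.
The standard-time date in Miral Station, April 3, 2024, does not fall between 7 April and 26 October, so daylight saving is not in effect and Miral Station is at UTC+04:00.
00:30 UTC + 4h = 04:30 Miral Station.

04:30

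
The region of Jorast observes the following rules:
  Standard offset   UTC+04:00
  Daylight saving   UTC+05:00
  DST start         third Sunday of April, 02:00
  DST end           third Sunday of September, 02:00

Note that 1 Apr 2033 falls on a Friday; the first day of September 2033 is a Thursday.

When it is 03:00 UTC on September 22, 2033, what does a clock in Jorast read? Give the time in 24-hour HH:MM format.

1 April 2033 is a Friday, so the first Sunday is April 3 and the third is April 17.
1 September 2033 is a Thursday, so the first Sunday is September 4 and the third is September 18.
At the standard offset (UTC+04:00), 03:00 UTC + 4h = 07:00 Jorast standard time.
Daylight saving runs 17 April – 18 September; the standard-time date in Jorast, September 22, 2033, is outside that window, so Jorast is on standard time at UTC+04:00.
03:00 UTC + 4h = 07:00 local.

07:00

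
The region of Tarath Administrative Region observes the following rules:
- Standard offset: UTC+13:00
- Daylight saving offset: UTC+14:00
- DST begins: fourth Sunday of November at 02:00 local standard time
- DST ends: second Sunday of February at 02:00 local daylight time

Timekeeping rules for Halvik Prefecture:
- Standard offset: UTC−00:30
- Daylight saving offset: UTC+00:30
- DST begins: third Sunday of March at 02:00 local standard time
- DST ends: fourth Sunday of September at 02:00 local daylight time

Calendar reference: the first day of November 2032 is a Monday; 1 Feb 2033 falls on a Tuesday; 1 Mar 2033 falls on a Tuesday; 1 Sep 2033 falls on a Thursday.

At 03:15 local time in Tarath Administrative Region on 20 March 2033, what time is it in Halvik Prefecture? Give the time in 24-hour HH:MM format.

13:45

1 November 2032 is a Monday, so the first Sunday is November 7 and the fourth is November 28.
1 February 2033 is a Tuesday, so the first Sunday is February 6 and the second is February 13.
Daylight saving runs 28 November 2032 – 13 February 2033; 20 March 2033 is outside that window, so Tarath Administrative Region is on standard time at UTC+13:00.
03:15 Tarath Administrative Region − 13h = 14:15 UTC (rolling into the previous day, 19 March 2033).
1 March 2033 is a Tuesday, so the first Sunday is March 6 and the third is March 20.
1 September 2033 is a Thursday, so the first Sunday is September 4 and the fourth is September 25.
At the standard offset (UTC−00:30), 14:15 UTC − 0h30m = 13:45 Halvik Prefecture standard time.
The standard-time date in Halvik Prefecture, 19 March 2033, is outside the daylight-saving period (20 March – 25 September), so Halvik Prefecture is on standard time, UTC−00:30.
14:15 UTC − 0h30m = 13:45 Halvik Prefecture.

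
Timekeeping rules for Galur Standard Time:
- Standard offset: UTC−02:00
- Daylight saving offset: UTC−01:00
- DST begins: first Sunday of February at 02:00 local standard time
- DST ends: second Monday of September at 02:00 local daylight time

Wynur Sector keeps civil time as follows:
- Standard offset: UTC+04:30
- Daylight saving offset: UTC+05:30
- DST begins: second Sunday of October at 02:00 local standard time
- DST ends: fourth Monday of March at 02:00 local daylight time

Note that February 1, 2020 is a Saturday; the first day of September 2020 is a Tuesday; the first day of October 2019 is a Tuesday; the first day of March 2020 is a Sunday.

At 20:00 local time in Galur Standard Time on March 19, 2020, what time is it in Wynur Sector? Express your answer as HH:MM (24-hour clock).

1 February 2020 is a Saturday, so the first Sunday is February 2.
1 September 2020 is a Tuesday, so the first Monday is September 7 and the second is September 14.
March 19, 2020 falls between 2 February and 14 September, so daylight saving is in effect and Galur Standard Time is at UTC−01:00.
20:00 Galur Standard Time + 1h = 21:00 UTC.
1 October 2019 is a Tuesday, so the first Sunday is October 6 and the second is October 13.
1 March 2020 is a Sunday, so the first Monday is March 2 and the fourth is March 23.
At the standard offset (UTC+04:30), 21:00 UTC + 4h30m = 01:30 Wynur Sector standard time (rolling into the next day, 20 March 2020).
The standard-time date in Wynur Sector, March 20, 2020, lies within the daylight-saving period (13 October 2019 – 23 March 2020), so Wynur Sector is on daylight time, UTC+05:30.
21:00 UTC + 5h30m = 02:30 Wynur Sector (rolling into the next day, 20 March 2020).

02:30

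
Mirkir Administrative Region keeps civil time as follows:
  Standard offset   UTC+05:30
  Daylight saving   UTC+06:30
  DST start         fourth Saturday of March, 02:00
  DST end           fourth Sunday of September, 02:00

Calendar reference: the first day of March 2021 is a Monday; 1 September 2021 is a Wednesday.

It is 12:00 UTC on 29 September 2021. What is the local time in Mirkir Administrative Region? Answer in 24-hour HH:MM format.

1 March 2021 is a Monday, so the first Saturday is March 6 and the fourth is March 27.
1 September 2021 is a Wednesday, so the first Sunday is September 5 and the fourth is September 26.
At the standard offset (UTC+05:30), 12:00 UTC + 5h30m = 17:30 Mirkir Administrative Region standard time.
Daylight saving runs 27 March – 26 September; the standard-time date in Mirkir Administrative Region, 29 September 2021, is outside that window, so Mirkir Administrative Region is on standard time at UTC+05:30.
12:00 UTC + 5h30m = 17:30 local.

17:30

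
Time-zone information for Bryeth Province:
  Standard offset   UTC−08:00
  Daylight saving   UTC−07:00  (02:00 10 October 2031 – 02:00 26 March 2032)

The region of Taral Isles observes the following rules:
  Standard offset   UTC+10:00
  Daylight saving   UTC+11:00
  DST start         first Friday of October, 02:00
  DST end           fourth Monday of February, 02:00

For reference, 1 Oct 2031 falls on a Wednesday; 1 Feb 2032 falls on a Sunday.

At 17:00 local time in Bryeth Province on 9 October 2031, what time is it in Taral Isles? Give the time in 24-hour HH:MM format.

12:00

9 October 2031 is outside the daylight-saving period (10 October 2031 – 26 March 2032), so Bryeth Province is on standard time, UTC−08:00.
17:00 Bryeth Province + 8h = 01:00 UTC (rolling into the next day, 10 October 2031).
1 October 2031 is a Wednesday, so the first Friday is October 3.
1 February 2032 is a Sunday, so the first Monday is February 2 and the fourth is February 23.
At the standard offset (UTC+10:00), 01:00 UTC + 10h = 11:00 Taral Isles standard time.
The standard-time date in Taral Isles, 10 October 2031, lies within the daylight-saving period (3 October 2031 – 23 February 2032), so Taral Isles is on daylight time, UTC+11:00.
01:00 UTC + 11h = 12:00 Taral Isles.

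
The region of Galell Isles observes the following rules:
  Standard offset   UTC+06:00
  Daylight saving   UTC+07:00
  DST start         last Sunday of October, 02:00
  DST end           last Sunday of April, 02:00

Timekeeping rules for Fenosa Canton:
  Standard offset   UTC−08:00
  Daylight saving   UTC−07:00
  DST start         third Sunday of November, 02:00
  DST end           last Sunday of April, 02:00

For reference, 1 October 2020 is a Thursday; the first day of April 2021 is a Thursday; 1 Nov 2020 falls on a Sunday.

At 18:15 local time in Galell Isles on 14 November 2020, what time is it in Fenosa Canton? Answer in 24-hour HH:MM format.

1 October 2020 is a Thursday, so Sundays fall on 4, 11, 18, 25; the last is October 25.
1 April 2021 is a Thursday, so Sundays fall on 4, 11, 18, 25; the last is April 25.
Daylight saving runs 25 October 2020 – 25 April 2021; 14 November 2020 is inside that window, so Galell Isles is at UTC+07:00.
18:15 Galell Isles − 7h = 11:15 UTC.
1 November 2020 is a Sunday, so the first Sunday is November 1 and the third is November 15.
1 April 2021 is a Thursday, so Sundays fall on 4, 11, 18, 25; the last is April 25.
At the standard offset (UTC−08:00), 11:15 UTC − 8h = 03:15 Fenosa Canton standard time.
The standard-time date in Fenosa Canton, 14 November 2020, does not fall between 15 November 2020 and 25 April 2021, so daylight saving is not in effect and Fenosa Canton is at UTC−08:00.
11:15 UTC − 8h = 03:15 Fenosa Canton.

03:15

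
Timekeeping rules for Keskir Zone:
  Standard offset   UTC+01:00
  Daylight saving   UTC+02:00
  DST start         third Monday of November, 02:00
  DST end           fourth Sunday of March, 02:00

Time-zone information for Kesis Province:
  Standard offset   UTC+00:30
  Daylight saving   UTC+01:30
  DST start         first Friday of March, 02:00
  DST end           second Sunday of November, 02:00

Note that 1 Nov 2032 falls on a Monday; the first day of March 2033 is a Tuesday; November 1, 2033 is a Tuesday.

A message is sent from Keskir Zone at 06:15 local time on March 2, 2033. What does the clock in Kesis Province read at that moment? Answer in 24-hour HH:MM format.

1 November 2032 is a Monday, so the first Monday is November 1 and the third is November 15.
1 March 2033 is a Tuesday, so the first Sunday is March 6 and the fourth is March 27.
March 2, 2033 falls between 15 November 2032 and 27 March 2033, so daylight saving is in effect and Keskir Zone is at UTC+02:00.
06:15 Keskir Zone − 2h = 04:15 UTC.
1 March 2033 is a Tuesday, so the first Friday is March 4.
1 November 2033 is a Tuesday, so the first Sunday is November 6 and the second is November 13.
At the standard offset (UTC+00:30), 04:15 UTC + 0h30m = 04:45 Kesis Province standard time.
Daylight saving runs 4 March – 13 November; the standard-time date in Kesis Province, March 2, 2033, is outside that window, so Kesis Province is on standard time at UTC+00:30.
04:15 UTC + 0h30m = 04:45 Kesis Province.

04:45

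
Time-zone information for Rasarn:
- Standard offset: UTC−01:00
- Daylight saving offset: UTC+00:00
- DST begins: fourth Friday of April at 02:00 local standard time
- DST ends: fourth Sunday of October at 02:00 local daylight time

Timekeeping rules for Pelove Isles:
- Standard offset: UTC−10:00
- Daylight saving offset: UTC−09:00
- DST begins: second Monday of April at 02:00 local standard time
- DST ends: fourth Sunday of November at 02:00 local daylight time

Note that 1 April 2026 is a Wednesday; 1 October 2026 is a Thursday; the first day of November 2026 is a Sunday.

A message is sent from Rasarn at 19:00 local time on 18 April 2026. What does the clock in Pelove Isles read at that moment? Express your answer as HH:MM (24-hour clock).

1 April 2026 is a Wednesday, so the first Friday is April 3 and the fourth is April 24.
1 October 2026 is a Thursday, so the first Sunday is October 4 and the fourth is October 25.
18 April 2026 is outside the daylight-saving period (24 April – 25 October), so Rasarn is on standard time, UTC−01:00.
19:00 Rasarn + 1h = 20:00 UTC.
1 April 2026 is a Wednesday, so the first Monday is April 6 and the second is April 13.
1 November 2026 is a Sunday, so the first Sunday is November 1 and the fourth is November 22.
At the standard offset (UTC−10:00), 20:00 UTC − 10h = 10:00 Pelove Isles standard time.
Daylight saving runs 13 April – 22 November; the standard-time date in Pelove Isles, 18 April 2026, is inside that window, so Pelove Isles is at UTC−09:00.
20:00 UTC − 9h = 11:00 Pelove Isles.

11:00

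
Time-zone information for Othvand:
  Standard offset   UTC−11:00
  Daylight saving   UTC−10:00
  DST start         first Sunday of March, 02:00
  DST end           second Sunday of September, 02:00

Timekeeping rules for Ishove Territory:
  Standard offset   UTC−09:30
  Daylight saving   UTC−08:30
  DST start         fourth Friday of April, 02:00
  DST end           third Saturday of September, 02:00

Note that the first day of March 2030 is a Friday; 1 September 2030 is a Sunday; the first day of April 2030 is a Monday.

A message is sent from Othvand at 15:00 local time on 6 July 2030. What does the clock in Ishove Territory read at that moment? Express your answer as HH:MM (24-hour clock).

16:30

1 March 2030 is a Friday, so the first Sunday is March 3.
1 September 2030 is a Sunday, so the first Sunday is September 1 and the second is September 8.
Daylight saving runs 3 March – 8 September; 6 July 2030 is inside that window, so Othvand is at UTC−10:00.
15:00 Othvand + 10h = 01:00 UTC (rolling into the next day, 7 July 2030).
1 April 2030 is a Monday, so the first Friday is April 5 and the fourth is April 26.
1 September 2030 is a Sunday, so the first Saturday is September 7 and the third is September 21.
At the standard offset (UTC−09:30), 01:00 UTC − 9h30m = 15:30 Ishove Territory standard time (rolling into the previous day, 6 July 2030).
The standard-time date in Ishove Territory, 6 July 2030, falls between 26 April and 21 September, so daylight saving is in effect and Ishove Territory is at UTC−08:30.
01:00 UTC − 8h30m = 16:30 Ishove Territory (rolling into the previous day, 6 July 2030).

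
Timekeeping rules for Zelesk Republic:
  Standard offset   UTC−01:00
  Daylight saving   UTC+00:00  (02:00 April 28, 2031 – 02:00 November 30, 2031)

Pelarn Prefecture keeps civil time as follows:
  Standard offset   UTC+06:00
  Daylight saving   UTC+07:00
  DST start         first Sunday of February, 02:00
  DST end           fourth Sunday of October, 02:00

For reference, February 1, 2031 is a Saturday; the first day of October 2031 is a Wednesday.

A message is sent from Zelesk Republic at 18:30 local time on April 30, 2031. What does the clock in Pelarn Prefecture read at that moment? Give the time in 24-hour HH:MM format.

01:30

April 30, 2031 lies within the daylight-saving period (28 April – 30 November), so Zelesk Republic is on daylight time, UTC+00:00.
18:30 Zelesk Republic − 0h = 18:30 UTC.
1 February 2031 is a Saturday, so the first Sunday is February 2.
1 October 2031 is a Wednesday, so the first Sunday is October 5 and the fourth is October 26.
At the standard offset (UTC+06:00), 18:30 UTC + 6h = 00:30 Pelarn Prefecture standard time (rolling into the next day, 1 May 2031).
The standard-time date in Pelarn Prefecture, May 1, 2031, lies within the daylight-saving period (2 February – 26 October), so Pelarn Prefecture is on daylight time, UTC+07:00.
18:30 UTC + 7h = 01:30 Pelarn Prefecture (rolling into the next day, 1 May 2031).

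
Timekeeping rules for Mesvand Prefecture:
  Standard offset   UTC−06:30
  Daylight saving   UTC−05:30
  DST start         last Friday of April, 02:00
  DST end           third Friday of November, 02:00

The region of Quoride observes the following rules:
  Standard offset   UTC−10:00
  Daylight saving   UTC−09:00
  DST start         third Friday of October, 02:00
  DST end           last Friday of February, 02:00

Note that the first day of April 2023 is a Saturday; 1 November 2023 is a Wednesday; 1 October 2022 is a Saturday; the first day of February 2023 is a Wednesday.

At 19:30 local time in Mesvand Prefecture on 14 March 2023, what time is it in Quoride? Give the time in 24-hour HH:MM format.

16:00

1 April 2023 is a Saturday, so Fridays fall on 7, 14, 21, 28; the last is April 28.
1 November 2023 is a Wednesday, so the first Friday is November 3 and the third is November 17.
14 March 2023 is outside the daylight-saving period (28 April – 17 November), so Mesvand Prefecture is on standard time, UTC−06:30.
19:30 Mesvand Prefecture + 6h30m = 02:00 UTC (rolling into the next day, 15 March 2023).
1 October 2022 is a Saturday, so the first Friday is October 7 and the third is October 21.
1 February 2023 is a Wednesday, so Fridays fall on 3, 10, 17, 24; the last is February 24.
At the standard offset (UTC−10:00), 02:00 UTC − 10h = 16:00 Quoride standard time (rolling into the previous day, 14 March 2023).
Daylight saving runs 21 October 2022 – 24 February 2023; the standard-time date in Quoride, 14 March 2023, is outside that window, so Quoride is on standard time at UTC−10:00.
02:00 UTC − 10h = 16:00 Quoride (rolling into the previous day, 14 March 2023).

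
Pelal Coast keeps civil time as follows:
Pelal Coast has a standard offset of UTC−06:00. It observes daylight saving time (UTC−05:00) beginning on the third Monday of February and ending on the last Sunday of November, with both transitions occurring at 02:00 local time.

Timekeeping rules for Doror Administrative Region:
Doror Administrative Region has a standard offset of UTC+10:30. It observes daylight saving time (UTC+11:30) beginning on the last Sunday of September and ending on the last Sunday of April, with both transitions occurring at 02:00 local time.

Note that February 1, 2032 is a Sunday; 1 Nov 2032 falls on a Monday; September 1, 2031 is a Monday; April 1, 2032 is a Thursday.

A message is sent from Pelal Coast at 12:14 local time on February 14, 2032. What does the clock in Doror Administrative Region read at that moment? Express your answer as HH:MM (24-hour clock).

05:44

1 February 2032 is a Sunday, so the first Monday is February 2 and the third is February 16.
1 November 2032 is a Monday, so Sundays fall on 7, 14, 21, 28; the last is November 28.
Daylight saving runs 16 February – 28 November; February 14, 2032 is outside that window, so Pelal Coast is on standard time at UTC−06:00.
12:14 Pelal Coast + 6h = 18:14 UTC.
1 September 2031 is a Monday, so Sundays fall on 7, 14, 21, 28; the last is September 28.
1 April 2032 is a Thursday, so Sundays fall on 4, 11, 18, 25; the last is April 25.
At the standard offset (UTC+10:30), 18:14 UTC + 10h30m = 04:44 Doror Administrative Region standard time (rolling into the next day, 15 February 2032).
Daylight saving runs 28 September 2031 – 25 April 2032; the standard-time date in Doror Administrative Region, February 15, 2032, is inside that window, so Doror Administrative Region is at UTC+11:30.
18:14 UTC + 11h30m = 05:44 Doror Administrative Region (rolling into the next day, 15 February 2032).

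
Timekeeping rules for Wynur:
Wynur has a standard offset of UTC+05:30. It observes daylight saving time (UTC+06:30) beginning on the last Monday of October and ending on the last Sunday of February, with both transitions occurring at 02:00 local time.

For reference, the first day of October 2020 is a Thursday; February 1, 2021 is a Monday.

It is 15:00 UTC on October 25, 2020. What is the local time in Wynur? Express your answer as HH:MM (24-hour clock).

1 October 2020 is a Thursday, so Mondays fall on 5, 12, 19, 26; the last is October 26.
1 February 2021 is a Monday, so Sundays fall on 7, 14, 21, 28; the last is February 28.
At the standard offset (UTC+05:30), 15:00 UTC + 5h30m = 20:30 Wynur standard time.
The standard-time date in Wynur, October 25, 2020, does not fall between 26 October 2020 and 28 February 2021, so daylight saving is not in effect and Wynur is at UTC+05:30.
15:00 UTC + 5h30m = 20:30 local.

20:30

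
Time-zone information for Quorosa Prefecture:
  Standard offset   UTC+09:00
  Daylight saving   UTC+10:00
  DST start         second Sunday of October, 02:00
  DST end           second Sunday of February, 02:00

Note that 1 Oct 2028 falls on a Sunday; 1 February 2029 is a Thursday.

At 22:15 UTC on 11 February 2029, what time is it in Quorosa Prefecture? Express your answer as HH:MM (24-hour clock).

07:15

1 October 2028 is a Sunday, so the first Sunday is October 1 and the second is October 8.
1 February 2029 is a Thursday, so the first Sunday is February 4 and the second is February 11.
At the standard offset (UTC+09:00), 22:15 UTC + 9h = 07:15 Quorosa Prefecture standard time (rolling into the next day, 12 February 2029).
Daylight saving runs 8 October 2028 – 11 February 2029; the standard-time date in Quorosa Prefecture, 12 February 2029, is outside that window, so Quorosa Prefecture is on standard time at UTC+09:00.
22:15 UTC + 9h = 07:15 local (rolling into the next day, 12 February 2029).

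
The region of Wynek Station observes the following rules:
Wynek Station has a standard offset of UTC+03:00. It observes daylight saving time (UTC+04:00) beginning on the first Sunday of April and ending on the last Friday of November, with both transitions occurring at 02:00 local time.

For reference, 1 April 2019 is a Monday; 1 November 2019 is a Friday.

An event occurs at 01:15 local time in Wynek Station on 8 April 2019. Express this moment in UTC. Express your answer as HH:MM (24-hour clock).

1 April 2019 is a Monday, so the first Sunday is April 7.
1 November 2019 is a Friday, so Fridays fall on 1, 8, 15, 22, 29; the last is November 29.
Daylight saving runs 7 April – 29 November; 8 April 2019 is inside that window, so Wynek Station is at UTC+04:00.
01:15 local − 4h = 21:15 UTC (rolling into the previous day, 7 April 2019).

21:15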